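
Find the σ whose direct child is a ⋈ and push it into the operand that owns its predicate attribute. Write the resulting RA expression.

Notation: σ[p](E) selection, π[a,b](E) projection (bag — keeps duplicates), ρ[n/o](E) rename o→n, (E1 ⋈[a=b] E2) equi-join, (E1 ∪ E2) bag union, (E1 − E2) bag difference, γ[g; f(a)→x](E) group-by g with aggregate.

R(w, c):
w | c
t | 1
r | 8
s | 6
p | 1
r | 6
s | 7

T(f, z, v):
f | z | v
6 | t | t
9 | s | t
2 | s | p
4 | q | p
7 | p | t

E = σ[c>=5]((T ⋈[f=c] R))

σ filters on c, owned by the right side.
E' = (T ⋈[f=c] σ[c>=5](R))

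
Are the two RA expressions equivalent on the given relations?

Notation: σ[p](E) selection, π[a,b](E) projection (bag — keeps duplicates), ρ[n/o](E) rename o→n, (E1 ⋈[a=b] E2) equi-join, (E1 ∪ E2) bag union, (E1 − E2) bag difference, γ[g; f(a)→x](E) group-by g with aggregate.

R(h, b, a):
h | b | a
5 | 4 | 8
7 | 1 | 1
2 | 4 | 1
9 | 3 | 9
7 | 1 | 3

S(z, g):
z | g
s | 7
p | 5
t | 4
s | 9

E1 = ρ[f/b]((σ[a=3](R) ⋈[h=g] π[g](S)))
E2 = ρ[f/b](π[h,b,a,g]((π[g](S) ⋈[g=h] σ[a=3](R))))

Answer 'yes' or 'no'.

E1 stepwise |·|:
  R → 5
  σ[a=3](R) → 1
  S → 4
  π[g](S) → 4
  (σ[a=3](R) ⋈[h=g] π[g](S)) → 1
  ρ[f/b]((σ[a=3](R) ⋈[h=g] π[g](S))) → 1
E2 stepwise |·|:
  S → 4
  π[g](S) → 4
  R → 5
  σ[a=3](R) → 1
  (π[g](S) ⋈[g=h] σ[a=3](R)) → 1
  π[h,b,a,g]((π[g](S) ⋈[g=h] σ[a=3](R))) → 1
  ρ[f/b](π[h,b,a,g]((π[g](S) ⋈[g=h] σ[a=3](R)))) → 1

E1 and E2 produce the same multiset:
h | f | a | g
7 | 1 | 3 | 7

yes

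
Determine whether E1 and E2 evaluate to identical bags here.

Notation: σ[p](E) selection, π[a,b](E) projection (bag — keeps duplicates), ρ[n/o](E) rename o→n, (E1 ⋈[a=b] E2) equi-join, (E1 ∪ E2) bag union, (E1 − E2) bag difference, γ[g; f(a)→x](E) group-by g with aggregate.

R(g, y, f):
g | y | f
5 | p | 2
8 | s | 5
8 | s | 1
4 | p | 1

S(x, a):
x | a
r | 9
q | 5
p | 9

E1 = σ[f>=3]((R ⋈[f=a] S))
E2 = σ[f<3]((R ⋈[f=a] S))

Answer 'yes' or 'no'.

E1 per-node cardinality:
  R → 4
  S → 3
  (R ⋈[f=a] S) → 1
  σ[f>=3]((R ⋈[f=a] S)) → 1
E2 per-node cardinality:
  R → 4
  S → 3
  (R ⋈[f=a] S) → 1
  σ[f<3]((R ⋈[f=a] S)) → 0

E1 result:
g | y | f | x | a
8 | s | 5 | q | 5
E2 result:
g | y | f | x | a
(0 rows)
Witness: (8, 's', 5, 'q', 5) appears 1× in E1 but 0× in E2.

no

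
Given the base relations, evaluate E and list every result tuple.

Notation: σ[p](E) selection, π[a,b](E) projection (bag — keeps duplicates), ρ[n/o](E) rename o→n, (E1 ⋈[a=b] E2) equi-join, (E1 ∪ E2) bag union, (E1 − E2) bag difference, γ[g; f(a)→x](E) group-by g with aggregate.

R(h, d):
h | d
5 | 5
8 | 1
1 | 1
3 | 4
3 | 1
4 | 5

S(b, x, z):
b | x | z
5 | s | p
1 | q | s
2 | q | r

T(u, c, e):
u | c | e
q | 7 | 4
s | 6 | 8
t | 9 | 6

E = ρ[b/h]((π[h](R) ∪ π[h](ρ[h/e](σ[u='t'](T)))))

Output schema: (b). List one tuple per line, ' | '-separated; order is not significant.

Subexpression sizes:
  R → 6
  π[h](R) → 6
  T → 3
  σ[u='t'](T) → 1
  ρ[h/e](σ[u='t'](T)) → 1
  π[h](ρ[h/e](σ[u='t'](T))) → 1
  (π[h](R) ∪ π[h](ρ[h/e](σ[u='t'](T)))) → 7
  ρ[b/h]((π[h](R) ∪ π[h](ρ[h/e](σ[u='t'](T))))) → 7

== RESULT ==
b
1
3
3
4
5
6
8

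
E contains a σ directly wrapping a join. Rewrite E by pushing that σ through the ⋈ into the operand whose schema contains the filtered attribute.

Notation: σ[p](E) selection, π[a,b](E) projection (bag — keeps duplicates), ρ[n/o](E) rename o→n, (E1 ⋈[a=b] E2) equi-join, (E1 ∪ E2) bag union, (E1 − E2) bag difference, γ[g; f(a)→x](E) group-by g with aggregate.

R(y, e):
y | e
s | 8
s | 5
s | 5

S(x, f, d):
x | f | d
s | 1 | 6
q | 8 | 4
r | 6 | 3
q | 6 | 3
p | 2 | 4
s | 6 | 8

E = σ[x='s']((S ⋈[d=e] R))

σ filters on x, owned by the left side.
E' = (σ[x='s'](S) ⋈[d=e] R)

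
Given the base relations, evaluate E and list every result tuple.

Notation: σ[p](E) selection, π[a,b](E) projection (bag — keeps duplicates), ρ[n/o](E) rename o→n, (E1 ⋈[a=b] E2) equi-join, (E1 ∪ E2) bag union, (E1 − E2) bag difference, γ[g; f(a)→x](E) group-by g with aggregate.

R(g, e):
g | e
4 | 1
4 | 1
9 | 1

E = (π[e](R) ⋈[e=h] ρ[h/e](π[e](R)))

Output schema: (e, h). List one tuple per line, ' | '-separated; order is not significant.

Subexpression sizes:
  R → 3
  π[e](R) → 3
  R → 3
  π[e](R) → 3
  ρ[h/e](π[e](R)) → 3
  (π[e](R) ⋈[e=h] ρ[h/e](π[e](R))) → 9

== RESULT ==
e | h
1 | 1
1 | 1
1 | 1
1 | 1
1 | 1
1 | 1
1 | 1
1 | 1
1 | 1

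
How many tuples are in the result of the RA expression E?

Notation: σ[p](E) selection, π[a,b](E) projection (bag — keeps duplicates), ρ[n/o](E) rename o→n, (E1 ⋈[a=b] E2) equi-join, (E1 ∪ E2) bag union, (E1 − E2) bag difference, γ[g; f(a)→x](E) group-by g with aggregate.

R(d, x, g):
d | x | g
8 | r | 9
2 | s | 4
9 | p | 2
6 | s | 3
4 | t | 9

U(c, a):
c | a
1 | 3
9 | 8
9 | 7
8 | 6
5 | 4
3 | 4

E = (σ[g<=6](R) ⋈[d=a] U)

Row counts bottom-up:
  R → 5
  σ[g<=6](R) → 3
  U → 6
  (σ[g<=6](R) ⋈[d=a] U) → 1

|E| = 1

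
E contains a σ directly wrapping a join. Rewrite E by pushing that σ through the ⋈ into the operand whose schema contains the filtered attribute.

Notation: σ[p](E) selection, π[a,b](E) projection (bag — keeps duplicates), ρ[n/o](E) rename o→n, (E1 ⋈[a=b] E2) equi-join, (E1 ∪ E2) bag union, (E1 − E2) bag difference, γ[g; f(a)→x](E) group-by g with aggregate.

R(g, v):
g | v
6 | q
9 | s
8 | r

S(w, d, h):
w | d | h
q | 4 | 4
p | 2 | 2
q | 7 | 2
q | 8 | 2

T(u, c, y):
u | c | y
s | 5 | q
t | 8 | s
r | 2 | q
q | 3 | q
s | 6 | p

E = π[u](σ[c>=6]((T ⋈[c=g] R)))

σ filters on c, owned by the left side.
E' = π[u]((σ[c>=6](T) ⋈[c=g] R))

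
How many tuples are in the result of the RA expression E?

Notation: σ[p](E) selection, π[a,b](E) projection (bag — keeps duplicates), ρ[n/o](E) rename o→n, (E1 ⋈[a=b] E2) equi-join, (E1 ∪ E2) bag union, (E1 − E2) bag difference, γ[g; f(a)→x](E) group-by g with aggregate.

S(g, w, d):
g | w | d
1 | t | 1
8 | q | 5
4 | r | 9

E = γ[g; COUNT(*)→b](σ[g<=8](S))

Row counts bottom-up:
  S → 3
  σ[g<=8](S) → 3
  γ[g; COUNT(*)→b](σ[g<=8](S)) → 3

|E| = 3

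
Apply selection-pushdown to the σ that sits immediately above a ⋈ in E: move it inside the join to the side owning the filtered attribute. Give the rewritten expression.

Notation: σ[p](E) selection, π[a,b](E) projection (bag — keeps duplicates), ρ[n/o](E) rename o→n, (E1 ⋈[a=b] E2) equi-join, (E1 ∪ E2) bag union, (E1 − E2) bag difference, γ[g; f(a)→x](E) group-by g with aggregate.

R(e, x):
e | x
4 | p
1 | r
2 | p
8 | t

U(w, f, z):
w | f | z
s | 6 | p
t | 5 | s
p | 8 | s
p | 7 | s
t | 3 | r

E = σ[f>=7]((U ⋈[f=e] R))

σ filters on f, owned by the left side.
E' = (σ[f>=7](U) ⋈[f=e] R)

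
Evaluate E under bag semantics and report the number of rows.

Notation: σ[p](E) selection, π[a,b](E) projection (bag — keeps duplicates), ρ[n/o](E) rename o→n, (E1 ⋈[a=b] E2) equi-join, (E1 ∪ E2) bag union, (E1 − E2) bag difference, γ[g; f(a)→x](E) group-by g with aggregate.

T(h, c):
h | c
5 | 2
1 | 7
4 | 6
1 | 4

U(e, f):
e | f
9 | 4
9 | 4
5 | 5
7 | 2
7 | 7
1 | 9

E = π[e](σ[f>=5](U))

Per-node cardinality:
  U → 6
  σ[f>=5](U) → 3
  π[e](σ[f>=5](U)) → 3

|E| = 3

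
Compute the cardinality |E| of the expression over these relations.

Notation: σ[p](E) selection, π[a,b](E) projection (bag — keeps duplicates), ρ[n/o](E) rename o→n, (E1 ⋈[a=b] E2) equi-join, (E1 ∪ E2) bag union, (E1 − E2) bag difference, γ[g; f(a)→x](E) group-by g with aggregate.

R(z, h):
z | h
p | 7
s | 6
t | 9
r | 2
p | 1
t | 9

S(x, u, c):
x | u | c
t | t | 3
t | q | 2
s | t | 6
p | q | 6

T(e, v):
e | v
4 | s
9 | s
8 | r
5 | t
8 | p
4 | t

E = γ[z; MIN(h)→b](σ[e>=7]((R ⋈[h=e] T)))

Per-node cardinality:
  R → 6
  T → 6
  (R ⋈[h=e] T) → 2
  σ[e>=7]((R ⋈[h=e] T)) → 2
  γ[z; MIN(h)→b](σ[e>=7]((R ⋈[h=e] T))) → 1

|E| = 1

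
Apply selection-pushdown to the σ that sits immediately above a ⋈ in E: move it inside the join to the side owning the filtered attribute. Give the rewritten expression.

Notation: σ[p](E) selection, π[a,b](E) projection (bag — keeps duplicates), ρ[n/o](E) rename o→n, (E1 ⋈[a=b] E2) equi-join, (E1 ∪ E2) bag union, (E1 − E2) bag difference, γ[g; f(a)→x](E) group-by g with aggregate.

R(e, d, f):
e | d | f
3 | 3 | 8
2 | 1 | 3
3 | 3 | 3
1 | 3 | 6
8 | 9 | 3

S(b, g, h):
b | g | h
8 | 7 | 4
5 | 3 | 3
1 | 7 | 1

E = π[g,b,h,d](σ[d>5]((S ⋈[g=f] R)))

σ filters on d, owned by the right side.
E' = π[g,b,h,d]((S ⋈[g=f] σ[d>5](R)))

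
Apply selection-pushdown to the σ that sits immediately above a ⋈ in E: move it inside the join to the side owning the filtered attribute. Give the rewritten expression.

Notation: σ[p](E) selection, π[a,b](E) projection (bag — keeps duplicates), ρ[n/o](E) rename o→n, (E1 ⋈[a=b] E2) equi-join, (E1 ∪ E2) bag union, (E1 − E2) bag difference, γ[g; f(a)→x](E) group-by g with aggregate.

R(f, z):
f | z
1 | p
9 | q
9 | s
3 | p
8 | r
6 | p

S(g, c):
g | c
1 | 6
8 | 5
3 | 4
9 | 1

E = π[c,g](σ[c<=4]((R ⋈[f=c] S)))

σ filters on c, owned by the right side.
E' = π[c,g]((R ⋈[f=c] σ[c<=4](S)))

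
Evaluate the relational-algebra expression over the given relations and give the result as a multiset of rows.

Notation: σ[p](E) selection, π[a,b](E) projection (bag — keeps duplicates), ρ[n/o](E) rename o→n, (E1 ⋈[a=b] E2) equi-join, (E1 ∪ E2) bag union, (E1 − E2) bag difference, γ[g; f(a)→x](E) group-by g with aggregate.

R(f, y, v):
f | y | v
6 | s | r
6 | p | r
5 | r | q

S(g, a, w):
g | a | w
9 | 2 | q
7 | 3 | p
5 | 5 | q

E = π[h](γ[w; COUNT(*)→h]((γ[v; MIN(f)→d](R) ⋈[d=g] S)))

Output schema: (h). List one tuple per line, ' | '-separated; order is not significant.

Row counts bottom-up:
  R → 3
  γ[v; MIN(f)→d](R) → 2
  S → 3
  (γ[v; MIN(f)→d](R) ⋈[d=g] S) → 1
  γ[w; COUNT(*)→h]((γ[v; MIN(f)→d](R) ⋈[d=g] S)) → 1
  π[h](γ[w; COUNT(*)→h]((γ[v; MIN(f)→d](R) ⋈[d=g] S))) → 1

== RESULT ==
h
1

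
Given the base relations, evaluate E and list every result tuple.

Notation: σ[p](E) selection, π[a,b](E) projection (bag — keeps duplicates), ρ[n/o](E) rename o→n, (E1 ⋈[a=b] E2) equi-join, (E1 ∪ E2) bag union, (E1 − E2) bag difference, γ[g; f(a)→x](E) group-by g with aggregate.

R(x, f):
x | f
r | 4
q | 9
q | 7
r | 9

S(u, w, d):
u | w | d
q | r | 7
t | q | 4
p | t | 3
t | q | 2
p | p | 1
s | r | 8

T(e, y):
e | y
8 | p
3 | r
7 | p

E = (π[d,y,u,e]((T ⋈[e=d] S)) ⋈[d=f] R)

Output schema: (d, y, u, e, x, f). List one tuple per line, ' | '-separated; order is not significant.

Subexpression sizes:
  T → 3
  S → 6
  (T ⋈[e=d] S) → 3
  π[d,y,u,e]((T ⋈[e=d] S)) → 3
  R → 4
  (π[d,y,u,e]((T ⋈[e=d] S)) ⋈[d=f] R) → 1

== RESULT ==
d | y | u | e | x | f
7 | p | q | 7 | q | 7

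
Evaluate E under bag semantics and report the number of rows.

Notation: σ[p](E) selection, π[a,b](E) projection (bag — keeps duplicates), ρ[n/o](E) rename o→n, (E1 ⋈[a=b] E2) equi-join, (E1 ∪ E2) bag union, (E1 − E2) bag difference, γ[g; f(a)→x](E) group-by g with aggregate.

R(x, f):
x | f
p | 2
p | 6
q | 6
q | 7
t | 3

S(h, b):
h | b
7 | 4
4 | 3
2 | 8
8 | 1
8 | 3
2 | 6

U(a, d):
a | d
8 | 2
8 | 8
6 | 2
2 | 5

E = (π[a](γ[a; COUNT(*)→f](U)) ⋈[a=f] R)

Stepwise |·|:
  U → 4
  γ[a; COUNT(*)→f](U) → 3
  π[a](γ[a; COUNT(*)→f](U)) → 3
  R → 5
  (π[a](γ[a; COUNT(*)→f](U)) ⋈[a=f] R) → 3

|E| = 3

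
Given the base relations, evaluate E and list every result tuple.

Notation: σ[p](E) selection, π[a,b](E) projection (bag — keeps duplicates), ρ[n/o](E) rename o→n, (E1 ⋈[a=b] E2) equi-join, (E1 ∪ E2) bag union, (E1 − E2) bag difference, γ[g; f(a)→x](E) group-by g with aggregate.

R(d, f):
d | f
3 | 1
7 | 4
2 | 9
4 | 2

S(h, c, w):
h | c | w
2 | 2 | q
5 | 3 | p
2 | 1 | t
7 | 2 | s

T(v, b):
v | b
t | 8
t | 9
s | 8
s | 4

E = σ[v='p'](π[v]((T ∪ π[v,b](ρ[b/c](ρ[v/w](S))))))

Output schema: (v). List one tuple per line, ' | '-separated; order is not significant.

Stepwise |·|:
  T → 4
  S → 4
  ρ[v/w](S) → 4
  ρ[b/c](ρ[v/w](S)) → 4
  π[v,b](ρ[b/c](ρ[v/w](S))) → 4
  (T ∪ π[v,b](ρ[b/c](ρ[v/w](S)))) → 8
  π[v]((T ∪ π[v,b](ρ[b/c](ρ[v/w](S))))) → 8
  σ[v='p'](π[v]((T ∪ π[v,b](ρ[b/c](ρ[v/w](S)))))) → 1

== RESULT ==
v
p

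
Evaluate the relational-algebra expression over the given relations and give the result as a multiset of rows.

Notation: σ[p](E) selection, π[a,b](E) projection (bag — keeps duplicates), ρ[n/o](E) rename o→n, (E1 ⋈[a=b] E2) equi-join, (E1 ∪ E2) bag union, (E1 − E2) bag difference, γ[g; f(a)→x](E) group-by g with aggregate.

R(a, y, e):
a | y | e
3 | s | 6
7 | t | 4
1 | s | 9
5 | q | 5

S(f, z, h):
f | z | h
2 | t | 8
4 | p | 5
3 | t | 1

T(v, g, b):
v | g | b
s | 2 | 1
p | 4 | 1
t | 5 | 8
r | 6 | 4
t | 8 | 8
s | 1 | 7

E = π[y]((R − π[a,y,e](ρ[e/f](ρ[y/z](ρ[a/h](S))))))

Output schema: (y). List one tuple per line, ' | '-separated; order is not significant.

Row counts bottom-up:
  R → 4
  S → 3
  ρ[a/h](S) → 3
  ρ[y/z](ρ[a/h](S)) → 3
  ρ[e/f](ρ[y/z](ρ[a/h](S))) → 3
  π[a,y,e](ρ[e/f](ρ[y/z](ρ[a/h](S)))) → 3
  (R − π[a,y,e](ρ[e/f](ρ[y/z](ρ[a/h](S))))) → 4
  π[y]((R − π[a,y,e](ρ[e/f](ρ[y/z](ρ[a/h](S)))))) → 4

== RESULT ==
y
q
s
s
t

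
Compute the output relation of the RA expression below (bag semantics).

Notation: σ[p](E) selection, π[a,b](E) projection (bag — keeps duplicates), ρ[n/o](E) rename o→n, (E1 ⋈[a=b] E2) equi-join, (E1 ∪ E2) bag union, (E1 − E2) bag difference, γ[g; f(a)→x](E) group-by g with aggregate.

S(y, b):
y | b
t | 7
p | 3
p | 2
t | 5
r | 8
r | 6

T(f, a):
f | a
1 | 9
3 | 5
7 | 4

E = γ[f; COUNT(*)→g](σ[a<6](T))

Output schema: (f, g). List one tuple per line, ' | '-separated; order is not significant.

Row counts bottom-up:
  T → 3
  σ[a<6](T) → 2
  γ[f; COUNT(*)→g](σ[a<6](T)) → 2

== RESULT ==
f | g
3 | 1
7 | 1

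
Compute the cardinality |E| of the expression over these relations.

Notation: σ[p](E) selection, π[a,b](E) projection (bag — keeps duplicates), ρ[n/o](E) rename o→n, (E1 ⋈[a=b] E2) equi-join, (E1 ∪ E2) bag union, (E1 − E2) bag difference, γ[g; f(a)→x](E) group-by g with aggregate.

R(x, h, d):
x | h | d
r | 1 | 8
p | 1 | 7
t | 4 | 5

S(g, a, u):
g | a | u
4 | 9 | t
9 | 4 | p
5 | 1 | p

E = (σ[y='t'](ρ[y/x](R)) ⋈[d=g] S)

Stepwise |·|:
  R → 3
  ρ[y/x](R) → 3
  σ[y='t'](ρ[y/x](R)) → 1
  S → 3
  (σ[y='t'](ρ[y/x](R)) ⋈[d=g] S) → 1

|E| = 1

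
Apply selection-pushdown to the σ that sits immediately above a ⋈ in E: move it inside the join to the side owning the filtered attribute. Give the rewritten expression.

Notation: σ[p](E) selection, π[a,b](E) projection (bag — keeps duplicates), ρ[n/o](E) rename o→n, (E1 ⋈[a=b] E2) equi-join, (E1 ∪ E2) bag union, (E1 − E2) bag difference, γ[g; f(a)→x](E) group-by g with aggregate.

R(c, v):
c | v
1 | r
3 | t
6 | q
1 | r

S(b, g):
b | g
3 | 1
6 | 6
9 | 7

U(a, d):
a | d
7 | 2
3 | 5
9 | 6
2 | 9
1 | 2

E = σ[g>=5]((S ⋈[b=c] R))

σ filters on g, owned by the left side.
E' = (σ[g>=5](S) ⋈[b=c] R)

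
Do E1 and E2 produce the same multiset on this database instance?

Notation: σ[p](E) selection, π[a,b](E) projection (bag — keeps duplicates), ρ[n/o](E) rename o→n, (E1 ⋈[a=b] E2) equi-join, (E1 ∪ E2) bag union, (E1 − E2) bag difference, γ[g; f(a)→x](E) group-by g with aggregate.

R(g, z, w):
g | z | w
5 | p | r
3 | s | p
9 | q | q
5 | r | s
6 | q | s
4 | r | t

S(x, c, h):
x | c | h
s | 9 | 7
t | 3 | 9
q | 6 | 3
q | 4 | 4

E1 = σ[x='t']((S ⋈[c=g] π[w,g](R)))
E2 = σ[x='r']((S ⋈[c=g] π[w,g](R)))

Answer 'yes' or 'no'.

E1 subexpression sizes:
  S → 4
  R → 6
  π[w,g](R) → 6
  (S ⋈[c=g] π[w,g](R)) → 4
  σ[x='t']((S ⋈[c=g] π[w,g](R))) → 1
E2 subexpression sizes:
  S → 4
  R → 6
  π[w,g](R) → 6
  (S ⋈[c=g] π[w,g](R)) → 4
  σ[x='r']((S ⋈[c=g] π[w,g](R))) → 0

E1 result:
x | c | h | w | g
t | 3 | 9 | p | 3
E2 result:
x | c | h | w | g
(0 rows)
Witness: ('t', 3, 9, 'p', 3) appears 1× in E1 but 0× in E2.

no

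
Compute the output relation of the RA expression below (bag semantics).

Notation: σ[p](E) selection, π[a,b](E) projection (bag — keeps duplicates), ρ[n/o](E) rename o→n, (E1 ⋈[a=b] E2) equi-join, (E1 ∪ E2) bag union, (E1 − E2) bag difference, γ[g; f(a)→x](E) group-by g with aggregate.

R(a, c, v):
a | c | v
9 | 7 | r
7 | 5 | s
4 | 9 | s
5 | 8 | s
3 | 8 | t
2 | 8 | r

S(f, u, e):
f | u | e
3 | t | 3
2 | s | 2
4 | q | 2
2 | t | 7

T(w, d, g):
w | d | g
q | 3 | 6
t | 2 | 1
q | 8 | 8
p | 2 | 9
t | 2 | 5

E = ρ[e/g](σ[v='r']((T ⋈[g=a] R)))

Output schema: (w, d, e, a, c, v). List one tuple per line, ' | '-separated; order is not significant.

Stepwise |·|:
  T → 5
  R → 6
  (T ⋈[g=a] R) → 2
  σ[v='r']((T ⋈[g=a] R)) → 1
  ρ[e/g](σ[v='r']((T ⋈[g=a] R))) → 1

== RESULT ==
w | d | e | a | c | v
p | 2 | 9 | 9 | 7 | r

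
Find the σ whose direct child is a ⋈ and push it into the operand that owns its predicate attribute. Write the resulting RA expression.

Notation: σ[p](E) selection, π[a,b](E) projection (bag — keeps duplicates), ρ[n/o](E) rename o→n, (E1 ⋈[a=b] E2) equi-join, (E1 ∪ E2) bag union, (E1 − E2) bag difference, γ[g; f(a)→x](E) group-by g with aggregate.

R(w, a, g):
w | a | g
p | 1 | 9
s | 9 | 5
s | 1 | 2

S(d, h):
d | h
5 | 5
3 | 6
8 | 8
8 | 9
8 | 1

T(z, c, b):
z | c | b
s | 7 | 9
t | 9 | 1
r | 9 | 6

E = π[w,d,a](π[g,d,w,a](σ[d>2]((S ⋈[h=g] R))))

σ filters on d, owned by the left side.
E' = π[w,d,a](π[g,d,w,a]((σ[d>2](S) ⋈[h=g] R)))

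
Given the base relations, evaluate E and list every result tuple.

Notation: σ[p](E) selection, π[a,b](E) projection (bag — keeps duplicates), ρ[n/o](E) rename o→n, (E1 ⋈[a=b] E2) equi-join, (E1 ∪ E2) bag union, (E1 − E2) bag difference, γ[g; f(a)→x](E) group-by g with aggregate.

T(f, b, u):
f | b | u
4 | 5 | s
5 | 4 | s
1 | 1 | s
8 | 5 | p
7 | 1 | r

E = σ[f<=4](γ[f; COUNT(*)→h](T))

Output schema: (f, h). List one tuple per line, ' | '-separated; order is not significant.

Stepwise |·|:
  T → 5
  γ[f; COUNT(*)→h](T) → 5
  σ[f<=4](γ[f; COUNT(*)→h](T)) → 2

== RESULT ==
f | h
1 | 1
4 | 1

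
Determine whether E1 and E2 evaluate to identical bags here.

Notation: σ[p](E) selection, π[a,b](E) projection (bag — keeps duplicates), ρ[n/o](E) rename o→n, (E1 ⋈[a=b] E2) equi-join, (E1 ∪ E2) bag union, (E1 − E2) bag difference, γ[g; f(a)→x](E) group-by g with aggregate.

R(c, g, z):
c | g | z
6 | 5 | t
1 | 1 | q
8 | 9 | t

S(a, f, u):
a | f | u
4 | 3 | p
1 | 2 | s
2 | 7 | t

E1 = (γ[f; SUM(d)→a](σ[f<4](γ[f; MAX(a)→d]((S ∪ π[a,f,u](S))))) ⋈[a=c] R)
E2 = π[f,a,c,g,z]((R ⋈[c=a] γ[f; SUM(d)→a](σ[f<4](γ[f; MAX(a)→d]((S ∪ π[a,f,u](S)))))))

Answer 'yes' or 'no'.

E1 per-node cardinality:
  S → 3
  S → 3
  π[a,f,u](S) → 3
  (S ∪ π[a,f,u](S)) → 6
  γ[f; MAX(a)→d]((S ∪ π[a,f,u](S))) → 3
  σ[f<4](γ[f; MAX(a)→d]((S ∪ π[a,f,u](S)))) → 2
  γ[f; SUM(d)→a](σ[f<4](γ[f; MAX(a)→d]((S ∪ π[a,f,u](S))))) → 2
  R → 3
  (γ[f; SUM(d)→a](σ[f<4](γ[f; MAX(a)→d]((S ∪ π[a,f,u](S))))) ⋈[a=c] R) → 1
E2 per-node cardinality:
  R → 3
  S → 3
  S → 3
  π[a,f,u](S) → 3
  (S ∪ π[a,f,u](S)) → 6
  γ[f; MAX(a)→d]((S ∪ π[a,f,u](S))) → 3
  σ[f<4](γ[f; MAX(a)→d]((S ∪ π[a,f,u](S)))) → 2
  γ[f; SUM(d)→a](σ[f<4](γ[f; MAX(a)→d]((S ∪ π[a,f,u](S))))) → 2
  (R ⋈[c=a] γ[f; SUM(d)→a](σ[f<4](γ[f; MAX(a)→d]((S ∪ π[a,f,u](S)))))) → 1
  π[f,a,c,g,z]((R ⋈[c=a] γ[f; SUM(d)→a](σ[f<4](γ[f; MAX(a)→d]((S ∪ π[a,f,u](S))))))) → 1

E1 and E2 produce the same multiset:
f | a | c | g | z
2 | 1 | 1 | 1 | q

yes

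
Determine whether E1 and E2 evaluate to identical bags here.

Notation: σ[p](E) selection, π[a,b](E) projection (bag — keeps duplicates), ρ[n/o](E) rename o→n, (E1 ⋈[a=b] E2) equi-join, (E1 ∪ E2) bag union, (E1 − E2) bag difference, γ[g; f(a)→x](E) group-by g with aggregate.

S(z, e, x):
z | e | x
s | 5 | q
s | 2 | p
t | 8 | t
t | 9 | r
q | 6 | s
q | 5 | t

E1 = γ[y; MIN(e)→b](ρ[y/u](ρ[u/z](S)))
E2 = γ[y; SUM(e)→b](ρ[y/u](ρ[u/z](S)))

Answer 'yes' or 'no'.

E1 subexpression sizes:
  S → 6
  ρ[u/z](S) → 6
  ρ[y/u](ρ[u/z](S)) → 6
  γ[y; MIN(e)→b](ρ[y/u](ρ[u/z](S))) → 3
E2 subexpression sizes:
  S → 6
  ρ[u/z](S) → 6
  ρ[y/u](ρ[u/z](S)) → 6
  γ[y; SUM(e)→b](ρ[y/u](ρ[u/z](S))) → 3

E1 result:
y | b
q | 5
s | 2
t | 8
E2 result:
y | b
q | 11
s | 7
t | 17
Witness: ('t', 8) appears 1× in E1 but 0× in E2.

no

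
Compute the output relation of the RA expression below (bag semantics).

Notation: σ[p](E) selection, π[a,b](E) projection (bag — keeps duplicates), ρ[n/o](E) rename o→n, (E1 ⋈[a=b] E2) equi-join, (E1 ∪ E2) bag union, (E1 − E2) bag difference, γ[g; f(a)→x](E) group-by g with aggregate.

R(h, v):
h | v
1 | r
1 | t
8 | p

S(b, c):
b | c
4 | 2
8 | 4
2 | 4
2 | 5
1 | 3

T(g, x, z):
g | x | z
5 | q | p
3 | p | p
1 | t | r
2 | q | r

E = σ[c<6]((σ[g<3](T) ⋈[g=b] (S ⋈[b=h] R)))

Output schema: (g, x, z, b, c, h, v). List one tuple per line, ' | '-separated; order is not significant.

Stepwise |·|:
  T → 4
  σ[g<3](T) → 2
  S → 5
  R → 3
  (S ⋈[b=h] R) → 3
  (σ[g<3](T) ⋈[g=b] (S ⋈[b=h] R)) → 2
  σ[c<6]((σ[g<3](T) ⋈[g=b] (S ⋈[b=h] R))) → 2

== RESULT ==
g | x | z | b | c | h | v
1 | t | r | 1 | 3 | 1 | r
1 | t | r | 1 | 3 | 1 | t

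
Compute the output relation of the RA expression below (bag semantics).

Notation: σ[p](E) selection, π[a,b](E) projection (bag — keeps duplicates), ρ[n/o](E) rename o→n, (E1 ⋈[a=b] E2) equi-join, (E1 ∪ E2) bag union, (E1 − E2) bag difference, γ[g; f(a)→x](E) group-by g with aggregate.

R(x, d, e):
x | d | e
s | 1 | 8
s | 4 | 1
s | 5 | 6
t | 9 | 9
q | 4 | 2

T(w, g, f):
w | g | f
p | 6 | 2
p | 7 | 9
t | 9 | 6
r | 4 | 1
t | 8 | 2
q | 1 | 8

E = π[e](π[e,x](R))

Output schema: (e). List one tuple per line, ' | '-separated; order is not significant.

Subexpression sizes:
  R → 5
  π[e,x](R) → 5
  π[e](π[e,x](R)) → 5

== RESULT ==
e
1
2
6
8
9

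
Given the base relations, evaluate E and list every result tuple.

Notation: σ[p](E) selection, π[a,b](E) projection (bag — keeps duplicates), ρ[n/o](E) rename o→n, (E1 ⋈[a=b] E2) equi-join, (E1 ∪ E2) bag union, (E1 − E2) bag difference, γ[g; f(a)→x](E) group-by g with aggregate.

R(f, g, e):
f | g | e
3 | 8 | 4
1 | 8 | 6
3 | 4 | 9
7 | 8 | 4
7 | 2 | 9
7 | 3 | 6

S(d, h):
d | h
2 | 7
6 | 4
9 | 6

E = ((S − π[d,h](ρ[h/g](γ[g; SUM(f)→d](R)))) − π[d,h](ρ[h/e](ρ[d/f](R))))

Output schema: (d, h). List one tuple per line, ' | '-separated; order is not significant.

Per-node cardinality:
  S → 3
  R → 6
  γ[g; SUM(f)→d](R) → 4
  ρ[h/g](γ[g; SUM(f)→d](R)) → 4
  π[d,h](ρ[h/g](γ[g; SUM(f)→d](R))) → 4
  (S − π[d,h](ρ[h/g](γ[g; SUM(f)→d](R)))) → 3
  R → 6
  ρ[d/f](R) → 6
  ρ[h/e](ρ[d/f](R)) → 6
  π[d,h](ρ[h/e](ρ[d/f](R))) → 6
  ((S − π[d,h](ρ[h/g](γ[g; SUM(f)→d](R)))) − π[d,h](ρ[h/e](ρ[d/f](R)))) → 3

== RESULT ==
d | h
2 | 7
6 | 4
9 | 6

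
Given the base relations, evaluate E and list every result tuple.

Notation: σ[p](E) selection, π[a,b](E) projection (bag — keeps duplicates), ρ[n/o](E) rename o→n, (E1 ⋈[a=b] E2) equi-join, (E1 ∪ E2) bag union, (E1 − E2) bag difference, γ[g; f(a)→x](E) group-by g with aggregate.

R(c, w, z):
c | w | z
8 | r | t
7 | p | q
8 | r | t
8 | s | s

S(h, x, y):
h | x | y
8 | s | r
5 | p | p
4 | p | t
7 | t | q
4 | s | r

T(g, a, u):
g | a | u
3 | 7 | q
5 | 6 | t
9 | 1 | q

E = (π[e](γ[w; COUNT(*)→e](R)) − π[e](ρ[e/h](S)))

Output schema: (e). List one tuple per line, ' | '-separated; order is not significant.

Subexpression sizes:
  R → 4
  γ[w; COUNT(*)→e](R) → 3
  π[e](γ[w; COUNT(*)→e](R)) → 3
  S → 5
  ρ[e/h](S) → 5
  π[e](ρ[e/h](S)) → 5
  (π[e](γ[w; COUNT(*)→e](R)) − π[e](ρ[e/h](S))) → 3

== RESULT ==
e
1
1
2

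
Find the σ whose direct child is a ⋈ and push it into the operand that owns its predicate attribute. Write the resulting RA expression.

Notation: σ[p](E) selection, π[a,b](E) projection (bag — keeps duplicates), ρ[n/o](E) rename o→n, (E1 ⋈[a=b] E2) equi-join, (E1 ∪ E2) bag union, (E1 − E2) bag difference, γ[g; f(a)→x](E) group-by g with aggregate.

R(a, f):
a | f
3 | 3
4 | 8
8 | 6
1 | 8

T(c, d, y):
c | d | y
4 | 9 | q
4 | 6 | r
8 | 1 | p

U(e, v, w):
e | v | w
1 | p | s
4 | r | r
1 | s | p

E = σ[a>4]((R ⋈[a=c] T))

σ filters on a, owned by the left side.
E' = (σ[a>4](R) ⋈[a=c] T)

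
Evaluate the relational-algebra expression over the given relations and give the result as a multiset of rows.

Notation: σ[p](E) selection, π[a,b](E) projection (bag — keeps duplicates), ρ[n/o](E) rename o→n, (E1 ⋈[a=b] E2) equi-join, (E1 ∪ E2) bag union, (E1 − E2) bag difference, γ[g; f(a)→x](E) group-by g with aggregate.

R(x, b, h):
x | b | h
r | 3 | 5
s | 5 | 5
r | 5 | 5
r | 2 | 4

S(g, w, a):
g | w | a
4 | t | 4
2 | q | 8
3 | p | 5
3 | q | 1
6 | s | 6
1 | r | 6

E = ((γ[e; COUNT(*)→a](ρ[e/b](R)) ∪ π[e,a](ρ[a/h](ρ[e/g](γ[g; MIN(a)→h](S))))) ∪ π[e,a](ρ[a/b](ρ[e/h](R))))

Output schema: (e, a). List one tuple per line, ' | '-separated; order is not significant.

Row counts bottom-up:
  R → 4
  ρ[e/b](R) → 4
  γ[e; COUNT(*)→a](ρ[e/b](R)) → 3
  S → 6
  γ[g; MIN(a)→h](S) → 5
  ρ[e/g](γ[g; MIN(a)→h](S)) → 5
  ρ[a/h](ρ[e/g](γ[g; MIN(a)→h](S))) → 5
  π[e,a](ρ[a/h](ρ[e/g](γ[g; MIN(a)→h](S)))) → 5
  (γ[e; COUNT(*)→a](ρ[e/b](R)) ∪ π[e,a](ρ[a/h](ρ[e/g](γ[g; MIN(a)→h](S))))) → 8
  R → 4
  ρ[e/h](R) → 4
  ρ[a/b](ρ[e/h](R)) → 4
  π[e,a](ρ[a/b](ρ[e/h](R))) → 4
  ((γ[e; COUNT(*)→a](ρ[e/b](R)) ∪ π[e,a](ρ[a/h](ρ[e/g](γ[g; MIN(a)→h](S))))) ∪ π[e,a](ρ[a/b](ρ[e/h](R)))) → 12

== RESULT ==
e | a
1 | 6
2 | 1
2 | 8
3 | 1
3 | 1
4 | 2
4 | 4
5 | 2
5 | 3
5 | 5
5 | 5
6 | 6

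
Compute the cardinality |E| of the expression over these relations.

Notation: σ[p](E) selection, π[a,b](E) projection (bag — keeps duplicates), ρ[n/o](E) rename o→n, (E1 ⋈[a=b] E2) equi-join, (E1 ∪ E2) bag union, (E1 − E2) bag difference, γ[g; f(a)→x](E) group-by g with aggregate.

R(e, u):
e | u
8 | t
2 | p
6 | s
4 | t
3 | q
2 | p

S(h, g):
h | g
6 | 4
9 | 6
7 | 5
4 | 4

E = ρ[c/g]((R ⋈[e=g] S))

Subexpression sizes:
  R → 6
  S → 4
  (R ⋈[e=g] S) → 3
  ρ[c/g]((R ⋈[e=g] S)) → 3

|E| = 3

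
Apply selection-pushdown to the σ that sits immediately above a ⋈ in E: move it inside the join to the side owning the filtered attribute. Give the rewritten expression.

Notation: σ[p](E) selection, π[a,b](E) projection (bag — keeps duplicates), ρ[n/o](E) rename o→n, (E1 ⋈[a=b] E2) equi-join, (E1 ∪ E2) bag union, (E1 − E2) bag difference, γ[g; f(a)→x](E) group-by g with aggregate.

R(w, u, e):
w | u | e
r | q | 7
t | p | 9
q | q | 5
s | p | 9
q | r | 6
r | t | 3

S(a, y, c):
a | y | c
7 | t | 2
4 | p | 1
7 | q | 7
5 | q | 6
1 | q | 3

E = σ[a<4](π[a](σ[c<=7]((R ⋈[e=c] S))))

σ filters on c, owned by the right side.
E' = σ[a<4](π[a]((R ⋈[e=c] σ[c<=7](S))))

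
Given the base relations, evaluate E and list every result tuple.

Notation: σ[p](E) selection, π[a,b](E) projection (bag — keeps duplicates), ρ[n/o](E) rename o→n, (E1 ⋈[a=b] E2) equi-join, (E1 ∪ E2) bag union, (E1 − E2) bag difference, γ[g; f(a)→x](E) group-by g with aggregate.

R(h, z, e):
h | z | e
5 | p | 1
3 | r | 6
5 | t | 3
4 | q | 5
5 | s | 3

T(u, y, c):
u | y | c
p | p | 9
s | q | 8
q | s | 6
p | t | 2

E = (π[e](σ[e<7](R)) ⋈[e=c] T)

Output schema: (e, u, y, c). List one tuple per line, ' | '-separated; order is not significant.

Row counts bottom-up:
  R → 5
  σ[e<7](R) → 5
  π[e](σ[e<7](R)) → 5
  T → 4
  (π[e](σ[e<7](R)) ⋈[e=c] T) → 1

== RESULT ==
e | u | y | c
6 | q | s | 6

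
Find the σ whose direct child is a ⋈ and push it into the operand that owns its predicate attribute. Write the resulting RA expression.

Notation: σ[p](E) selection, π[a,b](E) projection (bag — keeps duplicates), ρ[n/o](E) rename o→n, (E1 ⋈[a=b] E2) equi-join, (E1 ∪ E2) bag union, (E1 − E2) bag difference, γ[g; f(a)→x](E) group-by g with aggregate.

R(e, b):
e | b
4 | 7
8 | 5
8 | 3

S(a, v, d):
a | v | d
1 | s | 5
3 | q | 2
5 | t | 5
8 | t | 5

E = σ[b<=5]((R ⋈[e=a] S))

σ filters on b, owned by the left side.
E' = (σ[b<=5](R) ⋈[e=a] S)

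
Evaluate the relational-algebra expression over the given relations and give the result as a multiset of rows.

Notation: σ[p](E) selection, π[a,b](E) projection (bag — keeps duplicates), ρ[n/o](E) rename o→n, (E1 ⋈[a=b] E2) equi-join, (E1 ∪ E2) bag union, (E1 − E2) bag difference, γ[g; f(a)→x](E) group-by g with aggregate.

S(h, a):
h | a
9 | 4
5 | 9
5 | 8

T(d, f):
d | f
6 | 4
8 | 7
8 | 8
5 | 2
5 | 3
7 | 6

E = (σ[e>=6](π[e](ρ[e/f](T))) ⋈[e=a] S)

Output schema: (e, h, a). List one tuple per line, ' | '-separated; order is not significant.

Stepwise |·|:
  T → 6
  ρ[e/f](T) → 6
  π[e](ρ[e/f](T)) → 6
  σ[e>=6](π[e](ρ[e/f](T))) → 3
  S → 3
  (σ[e>=6](π[e](ρ[e/f](T))) ⋈[e=a] S) → 1

== RESULT ==
e | h | a
8 | 5 | 8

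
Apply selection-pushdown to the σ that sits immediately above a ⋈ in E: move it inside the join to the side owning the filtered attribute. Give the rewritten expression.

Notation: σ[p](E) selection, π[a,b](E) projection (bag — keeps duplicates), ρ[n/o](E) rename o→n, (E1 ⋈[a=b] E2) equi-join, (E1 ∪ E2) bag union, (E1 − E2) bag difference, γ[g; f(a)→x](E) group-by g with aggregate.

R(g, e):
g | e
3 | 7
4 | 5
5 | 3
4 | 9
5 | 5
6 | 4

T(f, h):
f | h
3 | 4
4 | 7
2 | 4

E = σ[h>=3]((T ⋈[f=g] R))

σ filters on h, owned by the left side.
E' = (σ[h>=3](T) ⋈[f=g] R)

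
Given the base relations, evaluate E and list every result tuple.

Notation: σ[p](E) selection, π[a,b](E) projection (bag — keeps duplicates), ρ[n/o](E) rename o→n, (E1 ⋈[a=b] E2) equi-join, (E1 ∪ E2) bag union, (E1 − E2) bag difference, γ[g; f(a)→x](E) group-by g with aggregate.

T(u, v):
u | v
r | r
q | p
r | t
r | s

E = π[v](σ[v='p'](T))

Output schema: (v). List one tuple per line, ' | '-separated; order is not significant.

Subexpression sizes:
  T → 4
  σ[v='p'](T) → 1
  π[v](σ[v='p'](T)) → 1

== RESULT ==
v
p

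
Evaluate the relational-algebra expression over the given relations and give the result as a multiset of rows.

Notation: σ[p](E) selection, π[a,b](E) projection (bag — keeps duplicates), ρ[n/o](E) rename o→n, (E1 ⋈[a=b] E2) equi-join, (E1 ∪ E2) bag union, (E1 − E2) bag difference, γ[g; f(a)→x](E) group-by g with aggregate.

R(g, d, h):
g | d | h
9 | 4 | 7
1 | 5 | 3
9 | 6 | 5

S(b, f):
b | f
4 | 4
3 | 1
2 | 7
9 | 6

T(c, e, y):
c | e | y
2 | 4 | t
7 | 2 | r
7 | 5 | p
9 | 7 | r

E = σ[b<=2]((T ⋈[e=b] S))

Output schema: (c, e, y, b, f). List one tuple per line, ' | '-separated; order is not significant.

Subexpression sizes:
  T → 4
  S → 4
  (T ⋈[e=b] S) → 2
  σ[b<=2]((T ⋈[e=b] S)) → 1

== RESULT ==
c | e | y | b | f
7 | 2 | r | 2 | 7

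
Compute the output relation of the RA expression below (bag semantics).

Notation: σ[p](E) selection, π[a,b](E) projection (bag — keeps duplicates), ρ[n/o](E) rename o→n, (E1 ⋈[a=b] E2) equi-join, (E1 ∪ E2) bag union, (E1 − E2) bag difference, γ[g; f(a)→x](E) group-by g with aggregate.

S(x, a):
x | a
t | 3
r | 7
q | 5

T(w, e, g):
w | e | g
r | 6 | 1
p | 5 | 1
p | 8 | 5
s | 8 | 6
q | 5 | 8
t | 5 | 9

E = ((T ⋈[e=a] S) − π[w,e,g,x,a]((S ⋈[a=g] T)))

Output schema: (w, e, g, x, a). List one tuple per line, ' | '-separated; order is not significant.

Subexpression sizes:
  T → 6
  S → 3
  (T ⋈[e=a] S) → 3
  S → 3
  T → 6
  (S ⋈[a=g] T) → 1
  π[w,e,g,x,a]((S ⋈[a=g] T)) → 1
  ((T ⋈[e=a] S) − π[w,e,g,x,a]((S ⋈[a=g] T))) → 3

== RESULT ==
w | e | g | x | a
p | 5 | 1 | q | 5
q | 5 | 8 | q | 5
t | 5 | 9 | q | 5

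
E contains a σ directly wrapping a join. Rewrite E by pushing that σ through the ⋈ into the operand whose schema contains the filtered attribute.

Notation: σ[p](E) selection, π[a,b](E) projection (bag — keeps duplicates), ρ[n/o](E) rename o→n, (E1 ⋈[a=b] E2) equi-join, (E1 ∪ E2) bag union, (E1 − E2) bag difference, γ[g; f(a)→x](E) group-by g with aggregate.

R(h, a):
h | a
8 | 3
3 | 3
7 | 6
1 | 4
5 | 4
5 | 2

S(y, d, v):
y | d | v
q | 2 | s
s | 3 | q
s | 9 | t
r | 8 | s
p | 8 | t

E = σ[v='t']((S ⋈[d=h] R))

σ filters on v, owned by the left side.
E' = (σ[v='t'](S) ⋈[d=h] R)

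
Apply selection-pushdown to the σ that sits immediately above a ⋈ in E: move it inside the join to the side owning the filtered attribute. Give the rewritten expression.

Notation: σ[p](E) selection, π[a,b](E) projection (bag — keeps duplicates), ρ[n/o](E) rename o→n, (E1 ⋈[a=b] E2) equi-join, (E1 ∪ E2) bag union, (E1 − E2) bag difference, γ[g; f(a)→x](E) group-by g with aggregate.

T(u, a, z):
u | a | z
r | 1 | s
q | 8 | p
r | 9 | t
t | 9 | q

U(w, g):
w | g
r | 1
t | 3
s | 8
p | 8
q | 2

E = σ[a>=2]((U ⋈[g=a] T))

σ filters on a, owned by the right side.
E' = (U ⋈[g=a] σ[a>=2](T))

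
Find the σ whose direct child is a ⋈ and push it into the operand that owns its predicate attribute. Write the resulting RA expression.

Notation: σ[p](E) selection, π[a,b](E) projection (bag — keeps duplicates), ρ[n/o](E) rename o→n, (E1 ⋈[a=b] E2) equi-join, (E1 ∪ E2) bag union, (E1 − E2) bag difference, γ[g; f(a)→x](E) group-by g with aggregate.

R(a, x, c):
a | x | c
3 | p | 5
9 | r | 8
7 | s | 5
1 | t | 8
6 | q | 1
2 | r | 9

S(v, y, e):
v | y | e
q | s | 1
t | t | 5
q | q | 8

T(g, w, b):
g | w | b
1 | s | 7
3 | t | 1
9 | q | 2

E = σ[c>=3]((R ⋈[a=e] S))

σ filters on c, owned by the left side.
E' = (σ[c>=3](R) ⋈[a=e] S)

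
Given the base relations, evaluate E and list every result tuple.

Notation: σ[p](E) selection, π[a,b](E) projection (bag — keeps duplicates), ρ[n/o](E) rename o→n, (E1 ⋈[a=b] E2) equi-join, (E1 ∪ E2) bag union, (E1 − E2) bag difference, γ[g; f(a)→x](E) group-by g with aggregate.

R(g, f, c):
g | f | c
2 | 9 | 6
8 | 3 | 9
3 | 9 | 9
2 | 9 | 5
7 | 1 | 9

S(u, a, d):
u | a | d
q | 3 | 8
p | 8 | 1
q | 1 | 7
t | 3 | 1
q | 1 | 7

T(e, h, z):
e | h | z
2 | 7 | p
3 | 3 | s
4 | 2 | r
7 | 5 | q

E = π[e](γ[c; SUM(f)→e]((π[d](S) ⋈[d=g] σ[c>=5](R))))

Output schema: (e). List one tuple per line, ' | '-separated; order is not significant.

Per-node cardinality:
  S → 5
  π[d](S) → 5
  R → 5
  σ[c>=5](R) → 5
  (π[d](S) ⋈[d=g] σ[c>=5](R)) → 3
  γ[c; SUM(f)→e]((π[d](S) ⋈[d=g] σ[c>=5](R))) → 1
  π[e](γ[c; SUM(f)→e]((π[d](S) ⋈[d=g] σ[c>=5](R)))) → 1

== RESULT ==
e
5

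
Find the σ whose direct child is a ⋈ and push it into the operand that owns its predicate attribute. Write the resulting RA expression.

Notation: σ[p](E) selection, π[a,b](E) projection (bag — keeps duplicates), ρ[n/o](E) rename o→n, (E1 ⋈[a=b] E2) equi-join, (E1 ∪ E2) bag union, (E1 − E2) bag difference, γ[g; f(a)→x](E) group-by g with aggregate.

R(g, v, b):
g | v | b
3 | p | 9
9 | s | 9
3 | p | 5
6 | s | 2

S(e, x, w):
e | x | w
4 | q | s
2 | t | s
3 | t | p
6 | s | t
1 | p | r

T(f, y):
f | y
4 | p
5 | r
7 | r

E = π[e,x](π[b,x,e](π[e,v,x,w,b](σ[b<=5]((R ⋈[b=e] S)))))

σ filters on b, owned by the left side.
E' = π[e,x](π[b,x,e](π[e,v,x,w,b]((σ[b<=5](R) ⋈[b=e] S))))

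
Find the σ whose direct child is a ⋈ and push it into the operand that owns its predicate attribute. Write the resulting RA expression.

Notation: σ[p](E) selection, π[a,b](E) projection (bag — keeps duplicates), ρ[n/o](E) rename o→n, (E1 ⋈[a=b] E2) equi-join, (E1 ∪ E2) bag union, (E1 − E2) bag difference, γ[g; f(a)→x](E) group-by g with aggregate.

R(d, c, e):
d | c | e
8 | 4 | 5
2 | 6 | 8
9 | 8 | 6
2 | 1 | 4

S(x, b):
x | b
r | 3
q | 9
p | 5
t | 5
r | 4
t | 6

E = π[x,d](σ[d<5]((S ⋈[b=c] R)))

σ filters on d, owned by the right side.
E' = π[x,d]((S ⋈[b=c] σ[d<5](R)))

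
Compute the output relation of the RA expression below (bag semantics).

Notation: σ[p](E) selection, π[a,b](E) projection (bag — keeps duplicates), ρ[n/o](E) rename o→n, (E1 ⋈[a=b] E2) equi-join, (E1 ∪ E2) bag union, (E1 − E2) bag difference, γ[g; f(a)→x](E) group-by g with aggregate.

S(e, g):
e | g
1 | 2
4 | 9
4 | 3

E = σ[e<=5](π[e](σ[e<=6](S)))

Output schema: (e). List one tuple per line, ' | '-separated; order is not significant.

Subexpression sizes:
  S → 3
  σ[e<=6](S) → 3
  π[e](σ[e<=6](S)) → 3
  σ[e<=5](π[e](σ[e<=6](S))) → 3

== RESULT ==
e
1
4
4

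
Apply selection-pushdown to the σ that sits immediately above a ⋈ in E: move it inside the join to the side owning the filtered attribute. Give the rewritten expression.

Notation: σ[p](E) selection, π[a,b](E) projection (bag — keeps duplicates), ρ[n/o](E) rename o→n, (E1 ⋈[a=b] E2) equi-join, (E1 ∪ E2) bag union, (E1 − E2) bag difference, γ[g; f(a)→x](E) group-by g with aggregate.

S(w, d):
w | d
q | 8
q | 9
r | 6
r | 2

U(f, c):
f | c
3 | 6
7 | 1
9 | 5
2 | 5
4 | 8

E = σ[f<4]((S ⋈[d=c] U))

σ filters on f, owned by the right side.
E' = (S ⋈[d=c] σ[f<4](U))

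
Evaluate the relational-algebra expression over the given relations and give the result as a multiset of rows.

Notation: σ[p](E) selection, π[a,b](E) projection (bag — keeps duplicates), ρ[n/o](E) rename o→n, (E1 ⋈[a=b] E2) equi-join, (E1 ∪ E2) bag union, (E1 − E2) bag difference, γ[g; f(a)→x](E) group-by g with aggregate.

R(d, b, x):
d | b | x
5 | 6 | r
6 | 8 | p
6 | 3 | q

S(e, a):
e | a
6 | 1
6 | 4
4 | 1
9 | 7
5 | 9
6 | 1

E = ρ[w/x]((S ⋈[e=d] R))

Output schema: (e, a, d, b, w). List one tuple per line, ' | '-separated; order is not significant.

Row counts bottom-up:
  S → 6
  R → 3
  (S ⋈[e=d] R) → 7
  ρ[w/x]((S ⋈[e=d] R)) → 7

== RESULT ==
e | a | d | b | w
5 | 9 | 5 | 6 | r
6 | 1 | 6 | 3 | q
6 | 1 | 6 | 3 | q
6 | 1 | 6 | 8 | p
6 | 1 | 6 | 8 | p
6 | 4 | 6 | 3 | q
6 | 4 | 6 | 8 | p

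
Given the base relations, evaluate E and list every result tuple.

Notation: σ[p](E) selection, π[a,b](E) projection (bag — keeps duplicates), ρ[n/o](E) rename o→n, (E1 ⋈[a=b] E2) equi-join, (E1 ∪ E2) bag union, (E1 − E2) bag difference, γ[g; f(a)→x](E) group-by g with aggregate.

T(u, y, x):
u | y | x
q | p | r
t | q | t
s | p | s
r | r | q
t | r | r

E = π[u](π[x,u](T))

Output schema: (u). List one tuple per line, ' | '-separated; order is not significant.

Per-node cardinality:
  T → 5
  π[x,u](T) → 5
  π[u](π[x,u](T)) → 5

== RESULT ==
u
q
r
s
t
t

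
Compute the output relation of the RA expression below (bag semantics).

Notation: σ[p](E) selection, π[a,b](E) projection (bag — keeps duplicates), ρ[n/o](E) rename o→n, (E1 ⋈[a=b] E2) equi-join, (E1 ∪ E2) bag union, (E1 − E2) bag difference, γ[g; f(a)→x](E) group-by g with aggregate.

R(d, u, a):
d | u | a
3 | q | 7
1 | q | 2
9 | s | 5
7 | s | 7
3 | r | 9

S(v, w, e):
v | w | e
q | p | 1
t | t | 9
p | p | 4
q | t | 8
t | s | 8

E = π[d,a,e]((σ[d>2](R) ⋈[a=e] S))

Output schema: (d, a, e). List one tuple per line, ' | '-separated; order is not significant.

Stepwise |·|:
  R → 5
  σ[d>2](R) → 4
  S → 5
  (σ[d>2](R) ⋈[a=e] S) → 1
  π[d,a,e]((σ[d>2](R) ⋈[a=e] S)) → 1

== RESULT ==
d | a | e
3 | 9 | 9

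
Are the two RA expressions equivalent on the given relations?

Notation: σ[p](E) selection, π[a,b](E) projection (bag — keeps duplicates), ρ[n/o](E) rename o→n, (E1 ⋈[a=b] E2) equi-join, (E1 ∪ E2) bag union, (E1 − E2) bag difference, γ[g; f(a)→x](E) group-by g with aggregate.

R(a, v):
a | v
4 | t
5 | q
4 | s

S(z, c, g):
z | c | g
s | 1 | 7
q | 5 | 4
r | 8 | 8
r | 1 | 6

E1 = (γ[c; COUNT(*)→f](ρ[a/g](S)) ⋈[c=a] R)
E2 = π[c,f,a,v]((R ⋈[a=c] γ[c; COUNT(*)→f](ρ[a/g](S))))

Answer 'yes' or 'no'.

E1 row counts bottom-up:
  S → 4
  ρ[a/g](S) → 4
  γ[c; COUNT(*)→f](ρ[a/g](S)) → 3
  R → 3
  (γ[c; COUNT(*)→f](ρ[a/g](S)) ⋈[c=a] R) → 1
E2 row counts bottom-up:
  R → 3
  S → 4
  ρ[a/g](S) → 4
  γ[c; COUNT(*)→f](ρ[a/g](S)) → 3
  (R ⋈[a=c] γ[c; COUNT(*)→f](ρ[a/g](S))) → 1
  π[c,f,a,v]((R ⋈[a=c] γ[c; COUNT(*)→f](ρ[a/g](S)))) → 1

E1 and E2 produce the same multiset:
c | f | a | v
5 | 1 | 5 | q

yes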